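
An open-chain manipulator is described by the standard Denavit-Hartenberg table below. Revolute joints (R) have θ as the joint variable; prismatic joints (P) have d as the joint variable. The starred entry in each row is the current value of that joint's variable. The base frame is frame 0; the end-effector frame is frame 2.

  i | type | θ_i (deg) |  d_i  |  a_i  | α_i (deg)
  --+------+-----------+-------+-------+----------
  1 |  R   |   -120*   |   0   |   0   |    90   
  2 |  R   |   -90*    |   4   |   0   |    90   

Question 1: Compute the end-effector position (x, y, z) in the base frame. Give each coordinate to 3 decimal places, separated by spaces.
after link 1: o_1 = (0.0000, 0.0000, 0.0000)
after link 2: o_2 = (-3.4641, 2.0000, 0.0000)

-3.464 2.000 0.000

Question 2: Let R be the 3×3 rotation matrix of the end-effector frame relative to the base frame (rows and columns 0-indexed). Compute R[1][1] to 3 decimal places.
0.500

End-effector y-axis (col 1 of R) = (-0.8660,0.5000,0.0000)
R[1][1] = 0.5000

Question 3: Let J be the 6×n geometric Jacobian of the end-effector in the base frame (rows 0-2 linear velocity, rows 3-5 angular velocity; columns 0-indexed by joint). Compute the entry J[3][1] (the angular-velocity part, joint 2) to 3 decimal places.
axis z_1 = (-0.8660,0.5000,0.0000); lever o_n−o_1 = (-3.4641,2.0000,0.0000)
cross product → J_v[:, 1] = (0.0000,0.0000,0.0000)
J_ω[:, 1] = z_1
entry J[3][1] = -0.8660

-0.866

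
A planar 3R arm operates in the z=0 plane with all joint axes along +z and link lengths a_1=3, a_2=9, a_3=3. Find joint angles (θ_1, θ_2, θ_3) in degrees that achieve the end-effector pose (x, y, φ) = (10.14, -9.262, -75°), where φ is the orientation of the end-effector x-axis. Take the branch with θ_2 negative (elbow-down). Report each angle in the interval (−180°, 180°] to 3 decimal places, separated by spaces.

wrist centre = target − a_3·(cos φ, sin φ) = (9.3635, -6.3642)
cos θ_2 = (128.1793−3²−9²)/(2·3·9) = 0.7070; θ_2 = -45.0068° (elbow-down)
β = atan2(-6.3642,9.3635) = -34.2032°; ψ = atan2(-6.3647,9.3632) = -34.2062°
θ_1 = β − ψ = 0.0030°
θ_3 = φ − θ_1 − θ_2 = -29.9962° (wrapped to (-180°,180°])

0.003 -45.007 -29.996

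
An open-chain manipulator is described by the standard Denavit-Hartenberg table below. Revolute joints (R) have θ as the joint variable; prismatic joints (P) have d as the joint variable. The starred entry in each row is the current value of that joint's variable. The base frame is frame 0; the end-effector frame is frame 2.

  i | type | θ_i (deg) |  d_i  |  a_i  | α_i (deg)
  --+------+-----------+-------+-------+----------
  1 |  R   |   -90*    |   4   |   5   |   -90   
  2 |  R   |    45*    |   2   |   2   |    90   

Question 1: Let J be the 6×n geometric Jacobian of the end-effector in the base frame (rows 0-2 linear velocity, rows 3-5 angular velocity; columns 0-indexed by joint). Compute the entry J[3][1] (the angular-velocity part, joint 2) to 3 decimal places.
axis z_1 = (1.0000,0.0000,0.0000); lever o_n−o_1 = (2.0000,-1.4142,-1.4142)
cross product → J_v[:, 1] = (0.0000,1.4142,-1.4142)
J_ω[:, 1] = z_1
entry J[3][1] = 1.0000

1.000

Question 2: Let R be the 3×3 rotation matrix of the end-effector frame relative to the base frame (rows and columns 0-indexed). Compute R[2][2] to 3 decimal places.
End-effector z-axis (col 2 of R) = (0.0000,-0.7071,0.7071)
R[2][2] = 0.7071

0.707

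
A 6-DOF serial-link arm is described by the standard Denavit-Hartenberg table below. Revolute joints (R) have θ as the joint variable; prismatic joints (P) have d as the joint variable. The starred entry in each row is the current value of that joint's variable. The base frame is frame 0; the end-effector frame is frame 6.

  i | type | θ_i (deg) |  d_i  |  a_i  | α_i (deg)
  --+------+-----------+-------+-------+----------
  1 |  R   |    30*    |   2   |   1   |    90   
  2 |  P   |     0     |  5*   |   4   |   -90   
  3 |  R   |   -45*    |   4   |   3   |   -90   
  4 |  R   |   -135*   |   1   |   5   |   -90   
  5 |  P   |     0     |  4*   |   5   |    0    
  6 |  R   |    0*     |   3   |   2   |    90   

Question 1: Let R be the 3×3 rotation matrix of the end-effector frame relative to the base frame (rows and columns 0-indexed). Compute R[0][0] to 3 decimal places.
End-effector x-axis (col 0 of R) = (-0.6830,0.1830,0.7071)
R[0][0] = -0.6830

-0.683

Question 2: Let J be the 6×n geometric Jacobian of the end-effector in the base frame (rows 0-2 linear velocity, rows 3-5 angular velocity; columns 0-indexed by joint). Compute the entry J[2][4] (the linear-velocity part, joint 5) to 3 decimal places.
0.707

prismatic axis z_4 = (0.6830,-0.1830,0.7071)
J_v[:, 4] = z_4; J_ω[:, 4] = (0,0,0)
entry J[2][4] = 0.7071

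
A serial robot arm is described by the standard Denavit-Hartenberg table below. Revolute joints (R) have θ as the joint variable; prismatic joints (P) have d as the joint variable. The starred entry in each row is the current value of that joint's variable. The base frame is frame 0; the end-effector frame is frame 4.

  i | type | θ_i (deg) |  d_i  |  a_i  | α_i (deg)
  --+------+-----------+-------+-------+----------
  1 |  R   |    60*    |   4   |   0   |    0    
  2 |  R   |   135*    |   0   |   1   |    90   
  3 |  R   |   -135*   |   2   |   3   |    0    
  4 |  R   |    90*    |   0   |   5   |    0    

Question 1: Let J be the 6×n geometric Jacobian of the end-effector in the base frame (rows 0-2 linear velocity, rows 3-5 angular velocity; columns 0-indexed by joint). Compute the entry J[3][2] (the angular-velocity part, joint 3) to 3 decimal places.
-0.259

axis z_2 = (-0.2588,0.9659,0.0000); lever o_n−o_2 = (-1.8837,1.5658,-5.6569)
cross product → J_v[:, 2] = (-5.4641,-1.4641,1.4142)
J_ω[:, 2] = z_2
entry J[3][2] = -0.2588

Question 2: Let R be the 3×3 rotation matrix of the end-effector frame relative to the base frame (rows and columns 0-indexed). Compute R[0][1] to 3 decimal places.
-0.683

End-effector y-axis (col 1 of R) = (-0.6830,-0.1830,0.7071)
R[0][1] = -0.6830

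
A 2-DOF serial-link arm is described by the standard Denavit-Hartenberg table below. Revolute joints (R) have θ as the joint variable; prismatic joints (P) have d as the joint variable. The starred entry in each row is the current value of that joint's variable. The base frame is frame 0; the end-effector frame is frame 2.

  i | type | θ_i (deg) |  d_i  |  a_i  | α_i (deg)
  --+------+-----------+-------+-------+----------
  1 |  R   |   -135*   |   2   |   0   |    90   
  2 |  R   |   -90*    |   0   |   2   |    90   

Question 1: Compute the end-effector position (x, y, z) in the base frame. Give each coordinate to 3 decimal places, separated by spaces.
-0.000 -0.000 0.000

after link 1: o_1 = (0.0000, 0.0000, 2.0000)
after link 2: o_2 = (-0.0000, -0.0000, 0.0000)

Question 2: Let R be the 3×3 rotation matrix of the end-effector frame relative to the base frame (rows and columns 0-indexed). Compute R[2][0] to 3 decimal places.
End-effector x-axis (col 0 of R) = (-0.0000,-0.0000,-1.0000)
R[2][0] = -1.0000

-1.000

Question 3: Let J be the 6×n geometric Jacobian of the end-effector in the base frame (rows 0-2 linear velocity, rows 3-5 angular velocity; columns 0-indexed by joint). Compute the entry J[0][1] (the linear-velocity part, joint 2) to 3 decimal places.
-1.414

axis z_1 = (-0.7071,0.7071,0.0000); lever o_n−o_1 = (-0.0000,-0.0000,-2.0000)
cross product → J_v[:, 1] = (-1.4142,-1.4142,0.0000)
J_ω[:, 1] = z_1
entry J[0][1] = -1.4142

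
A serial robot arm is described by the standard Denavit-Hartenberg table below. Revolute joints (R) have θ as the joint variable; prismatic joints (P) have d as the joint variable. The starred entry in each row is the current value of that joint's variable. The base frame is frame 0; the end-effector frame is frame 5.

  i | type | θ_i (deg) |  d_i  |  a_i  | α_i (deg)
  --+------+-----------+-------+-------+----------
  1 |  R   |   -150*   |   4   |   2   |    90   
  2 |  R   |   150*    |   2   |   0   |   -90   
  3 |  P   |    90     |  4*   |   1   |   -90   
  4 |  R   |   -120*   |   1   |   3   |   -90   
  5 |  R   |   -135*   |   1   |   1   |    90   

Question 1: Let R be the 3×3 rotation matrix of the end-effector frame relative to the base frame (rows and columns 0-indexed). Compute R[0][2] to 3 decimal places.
0.442

End-effector z-axis (col 2 of R) = (0.4419,-0.1531,0.8839)
R[0][2] = 0.4419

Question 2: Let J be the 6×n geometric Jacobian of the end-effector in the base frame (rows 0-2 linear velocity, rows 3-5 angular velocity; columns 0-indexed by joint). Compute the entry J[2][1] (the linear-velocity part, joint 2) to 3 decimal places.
axis z_1 = (-0.5000,0.8660,0.0000); lever o_n−o_1 = (0.8879,1.9911,-6.4703)
cross product → J_v[:, 1] = (-5.6035,-3.2352,-1.7645)
J_ω[:, 1] = z_1
entry J[2][1] = -1.7645

-1.764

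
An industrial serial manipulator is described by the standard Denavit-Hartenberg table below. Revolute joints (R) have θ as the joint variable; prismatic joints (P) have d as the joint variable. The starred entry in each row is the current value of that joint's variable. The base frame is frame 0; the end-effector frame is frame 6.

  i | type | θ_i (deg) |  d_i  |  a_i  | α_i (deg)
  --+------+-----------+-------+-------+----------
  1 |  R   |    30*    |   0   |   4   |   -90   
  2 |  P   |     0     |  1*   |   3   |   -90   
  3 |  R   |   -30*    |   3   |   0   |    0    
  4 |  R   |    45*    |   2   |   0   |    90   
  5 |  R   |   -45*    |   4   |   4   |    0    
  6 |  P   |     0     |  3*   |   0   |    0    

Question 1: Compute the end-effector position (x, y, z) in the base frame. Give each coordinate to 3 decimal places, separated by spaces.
after link 1: o_1 = (3.4641, 2.0000, 0.0000)
after link 2: o_2 = (5.5622, 4.3660, 0.0000)
after link 3: o_3 = (5.5622, 4.3660, -3.0000)
after link 4: o_4 = (5.5622, 4.3660, -5.0000)
after link 5: o_5 = (7.2590, 8.9618, -2.1716)
after link 6: o_6 = (6.4825, 11.8596, -2.1716)

6.482 11.860 -2.172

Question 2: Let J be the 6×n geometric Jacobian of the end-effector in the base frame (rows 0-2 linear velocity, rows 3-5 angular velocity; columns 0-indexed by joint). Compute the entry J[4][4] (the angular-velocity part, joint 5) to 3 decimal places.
axis z_4 = (-0.2588,0.9659,0.0000); lever o_n−o_4 = (0.9203,7.4935,2.8284)
cross product → J_v[:, 4] = (2.7321,0.7321,-2.8284)
J_ω[:, 4] = z_4
entry J[4][4] = 0.9659

0.966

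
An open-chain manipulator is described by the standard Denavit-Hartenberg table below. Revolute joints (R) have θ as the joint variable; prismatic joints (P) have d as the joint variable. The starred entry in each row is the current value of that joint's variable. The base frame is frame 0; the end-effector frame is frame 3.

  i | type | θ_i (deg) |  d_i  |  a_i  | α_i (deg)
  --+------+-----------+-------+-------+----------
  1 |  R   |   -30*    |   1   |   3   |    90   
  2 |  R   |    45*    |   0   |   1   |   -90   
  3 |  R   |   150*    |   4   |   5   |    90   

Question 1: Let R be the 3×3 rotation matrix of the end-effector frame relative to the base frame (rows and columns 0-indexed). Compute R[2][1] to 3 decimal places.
0.707

End-effector y-axis (col 1 of R) = (-0.6124,0.3536,0.7071)
R[2][1] = 0.7071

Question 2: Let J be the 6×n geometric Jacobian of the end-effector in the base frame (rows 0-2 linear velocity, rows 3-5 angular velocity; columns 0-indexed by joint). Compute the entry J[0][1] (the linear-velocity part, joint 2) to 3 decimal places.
-0.410

axis z_1 = (-0.5000,-0.8660,0.0000); lever o_n−o_1 = (-3.2388,4.7567,0.4737)
cross product → J_v[:, 1] = (-0.4102,0.2368,-5.1832)
J_ω[:, 1] = z_1
entry J[0][1] = -0.4102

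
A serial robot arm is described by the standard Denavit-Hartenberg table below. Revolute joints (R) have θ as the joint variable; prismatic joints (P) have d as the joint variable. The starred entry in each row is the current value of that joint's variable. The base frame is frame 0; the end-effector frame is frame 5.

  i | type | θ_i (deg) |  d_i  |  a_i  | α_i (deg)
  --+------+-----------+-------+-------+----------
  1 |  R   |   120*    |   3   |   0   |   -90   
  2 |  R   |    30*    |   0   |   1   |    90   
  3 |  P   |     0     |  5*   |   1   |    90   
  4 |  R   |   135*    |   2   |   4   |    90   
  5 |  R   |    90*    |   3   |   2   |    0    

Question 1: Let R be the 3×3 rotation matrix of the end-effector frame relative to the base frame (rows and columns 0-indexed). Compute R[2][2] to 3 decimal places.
0.259

End-effector z-axis (col 2 of R) = (-0.4830,0.8365,0.2588)
R[2][2] = 0.2588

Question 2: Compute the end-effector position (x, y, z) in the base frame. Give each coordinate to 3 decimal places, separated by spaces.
0.417 7.278 10.970

after link 1: o_1 = (0.0000, 0.0000, 3.0000)
after link 2: o_2 = (-0.4330, 0.7500, 2.5000)
after link 3: o_3 = (-2.1160, 3.6651, 6.3301)
after link 4: o_4 = (0.1337, 3.7685, 10.1938)
after link 5: o_5 = (0.4168, 7.2780, 10.9703)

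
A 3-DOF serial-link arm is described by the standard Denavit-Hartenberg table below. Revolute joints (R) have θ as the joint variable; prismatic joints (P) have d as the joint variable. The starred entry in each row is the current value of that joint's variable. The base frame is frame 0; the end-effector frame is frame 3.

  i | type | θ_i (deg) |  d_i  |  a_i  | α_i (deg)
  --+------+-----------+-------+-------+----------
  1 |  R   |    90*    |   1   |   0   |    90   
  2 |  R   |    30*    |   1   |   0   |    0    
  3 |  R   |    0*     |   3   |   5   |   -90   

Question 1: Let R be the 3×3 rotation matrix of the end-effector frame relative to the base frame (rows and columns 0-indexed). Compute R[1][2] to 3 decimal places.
End-effector z-axis (col 2 of R) = (-0.0000,-0.5000,0.8660)
R[1][2] = -0.5000

-0.500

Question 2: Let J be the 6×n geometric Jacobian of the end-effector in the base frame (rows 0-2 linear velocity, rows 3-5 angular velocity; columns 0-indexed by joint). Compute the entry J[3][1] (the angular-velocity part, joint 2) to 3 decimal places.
1.000

axis z_1 = (1.0000,-0.0000,0.0000); lever o_n−o_1 = (4.0000,4.3301,2.5000)
cross product → J_v[:, 1] = (-0.0000,-2.5000,4.3301)
J_ω[:, 1] = z_1
entry J[3][1] = 1.0000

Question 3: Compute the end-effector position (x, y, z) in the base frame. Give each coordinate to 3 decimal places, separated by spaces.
4.000 4.330 3.500

after link 1: o_1 = (0.0000, 0.0000, 1.0000)
after link 2: o_2 = (1.0000, -0.0000, 1.0000)
after link 3: o_3 = (4.0000, 4.3301, 3.5000)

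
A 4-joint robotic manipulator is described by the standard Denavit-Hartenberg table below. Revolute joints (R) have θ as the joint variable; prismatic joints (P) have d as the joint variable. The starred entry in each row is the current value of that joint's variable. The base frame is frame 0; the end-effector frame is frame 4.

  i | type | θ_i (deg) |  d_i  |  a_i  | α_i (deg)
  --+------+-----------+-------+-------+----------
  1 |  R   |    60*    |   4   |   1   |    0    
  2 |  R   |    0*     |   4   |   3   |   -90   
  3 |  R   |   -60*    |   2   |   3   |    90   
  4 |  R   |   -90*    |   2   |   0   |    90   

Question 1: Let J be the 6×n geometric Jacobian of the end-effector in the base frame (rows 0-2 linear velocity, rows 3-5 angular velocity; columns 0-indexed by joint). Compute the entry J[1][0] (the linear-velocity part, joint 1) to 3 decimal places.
0.152

axis z_0 = ẑ; lever o_n−o_0 = (0.1519,4.2631,11.5981)
cross product → J_v[:, 0] = (-4.2631,0.1519,0.0000)
J_ω[:, 0] = z_0
entry J[1][0] = 0.1519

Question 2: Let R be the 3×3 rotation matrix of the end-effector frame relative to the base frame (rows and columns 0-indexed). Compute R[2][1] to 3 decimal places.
0.500

End-effector y-axis (col 1 of R) = (-0.4330,-0.7500,0.5000)
R[2][1] = 0.5000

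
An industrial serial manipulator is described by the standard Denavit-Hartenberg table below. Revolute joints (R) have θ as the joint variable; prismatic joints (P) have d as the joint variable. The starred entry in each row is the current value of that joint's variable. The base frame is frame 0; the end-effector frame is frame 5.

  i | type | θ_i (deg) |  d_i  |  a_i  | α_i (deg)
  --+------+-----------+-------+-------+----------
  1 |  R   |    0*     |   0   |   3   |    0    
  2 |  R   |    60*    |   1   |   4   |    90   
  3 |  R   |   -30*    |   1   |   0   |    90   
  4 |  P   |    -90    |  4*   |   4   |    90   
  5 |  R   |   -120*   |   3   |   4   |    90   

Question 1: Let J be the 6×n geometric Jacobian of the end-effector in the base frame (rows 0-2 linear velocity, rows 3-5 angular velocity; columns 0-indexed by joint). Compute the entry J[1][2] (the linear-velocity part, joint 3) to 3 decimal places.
axis z_2 = (0.8660,-0.5000,0.0000); lever o_n−o_2 = (-2.2990,-1.9821,1.0359)
cross product → J_v[:, 2] = (-0.5179,-0.8971,-2.8660)
J_ω[:, 2] = z_2
entry J[1][2] = -0.8971

-0.897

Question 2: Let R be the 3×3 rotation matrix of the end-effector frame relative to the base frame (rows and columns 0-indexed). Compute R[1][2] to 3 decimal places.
-0.650

End-effector z-axis (col 2 of R) = (0.6250,-0.6495,-0.4330)
R[1][2] = -0.6495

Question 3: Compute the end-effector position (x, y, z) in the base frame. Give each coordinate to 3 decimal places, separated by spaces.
2.701 1.482 2.036

after link 1: o_1 = (3.0000, 0.0000, 0.0000)
after link 2: o_2 = (5.0000, 3.4641, 1.0000)
after link 3: o_3 = (5.8660, 2.9641, 1.0000)
after link 4: o_4 = (1.4019, 3.2321, -2.4641)
after link 5: o_5 = (2.7010, 1.4821, 2.0359)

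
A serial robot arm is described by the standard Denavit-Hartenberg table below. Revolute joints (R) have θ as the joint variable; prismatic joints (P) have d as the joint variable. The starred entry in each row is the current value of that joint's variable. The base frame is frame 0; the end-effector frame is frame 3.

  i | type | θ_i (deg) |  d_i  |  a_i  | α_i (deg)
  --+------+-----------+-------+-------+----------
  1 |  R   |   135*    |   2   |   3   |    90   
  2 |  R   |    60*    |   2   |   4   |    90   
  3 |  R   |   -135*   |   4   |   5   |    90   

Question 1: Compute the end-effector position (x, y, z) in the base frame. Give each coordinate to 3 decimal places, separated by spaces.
after link 1: o_1 = (-2.1213, 2.1213, 2.0000)
after link 2: o_2 = (-2.1213, 4.9497, 5.4641)
after link 3: o_3 = (-5.8208, 3.6492, 0.4022)

-5.821 3.649 0.402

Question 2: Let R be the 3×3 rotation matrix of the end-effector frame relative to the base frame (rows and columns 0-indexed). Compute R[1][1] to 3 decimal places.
0.612

End-effector y-axis (col 1 of R) = (-0.6124,0.6124,-0.5000)
R[1][1] = 0.6124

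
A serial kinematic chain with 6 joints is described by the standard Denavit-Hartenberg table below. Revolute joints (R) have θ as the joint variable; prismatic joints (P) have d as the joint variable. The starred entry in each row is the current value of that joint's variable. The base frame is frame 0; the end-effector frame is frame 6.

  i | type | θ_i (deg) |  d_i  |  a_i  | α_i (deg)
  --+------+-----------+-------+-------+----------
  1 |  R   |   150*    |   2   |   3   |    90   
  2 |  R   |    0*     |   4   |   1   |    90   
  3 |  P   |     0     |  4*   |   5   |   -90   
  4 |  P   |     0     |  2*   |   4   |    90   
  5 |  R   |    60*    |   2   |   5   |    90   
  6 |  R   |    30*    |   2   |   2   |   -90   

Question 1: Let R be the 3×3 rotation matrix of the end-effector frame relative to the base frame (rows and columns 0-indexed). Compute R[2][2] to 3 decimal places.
End-effector z-axis (col 2 of R) = (0.0000,-0.5000,-0.8660)
R[2][2] = -0.8660

-0.866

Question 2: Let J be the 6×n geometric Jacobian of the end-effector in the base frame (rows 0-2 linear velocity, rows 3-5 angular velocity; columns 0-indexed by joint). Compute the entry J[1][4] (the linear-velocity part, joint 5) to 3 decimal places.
axis z_4 = (0.0000,0.0000,-1.0000); lever o_n−o_4 = (-2.0000,6.7321,-3.0000)
cross product → J_v[:, 4] = (6.7321,2.0000,0.0000)
J_ω[:, 4] = z_4
entry J[1][4] = 2.0000

2.000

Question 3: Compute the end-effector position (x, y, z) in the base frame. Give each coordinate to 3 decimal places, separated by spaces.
after link 1: o_1 = (-2.5981, 1.5000, 2.0000)
after link 2: o_2 = (-1.4641, 5.4641, 2.0000)
after link 3: o_3 = (-5.7942, 7.9641, -2.0000)
after link 4: o_4 = (-8.2583, 11.6962, -2.0000)
after link 5: o_5 = (-8.2583, 16.6962, -4.0000)
after link 6: o_6 = (-10.2583, 18.4282, -5.0000)

-10.258 18.428 -5.000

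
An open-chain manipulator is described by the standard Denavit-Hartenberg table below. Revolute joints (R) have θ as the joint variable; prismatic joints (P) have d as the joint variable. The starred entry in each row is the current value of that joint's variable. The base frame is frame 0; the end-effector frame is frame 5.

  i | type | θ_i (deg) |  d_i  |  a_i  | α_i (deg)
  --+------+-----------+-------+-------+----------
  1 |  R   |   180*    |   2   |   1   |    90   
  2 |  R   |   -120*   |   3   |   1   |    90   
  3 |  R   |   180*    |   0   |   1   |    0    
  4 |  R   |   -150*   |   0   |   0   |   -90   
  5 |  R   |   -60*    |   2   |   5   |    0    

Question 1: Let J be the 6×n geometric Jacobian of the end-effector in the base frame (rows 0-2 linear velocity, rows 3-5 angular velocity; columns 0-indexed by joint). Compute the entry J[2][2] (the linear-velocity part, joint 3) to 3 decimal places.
axis z_2 = (0.8660,-0.0000,0.5000); lever o_n−o_2 = (3.8325,2.9821,2.0221)
cross product → J_v[:, 2] = (-1.4910,0.1651,2.5825)
J_ω[:, 2] = z_2
entry J[2][2] = 2.5825

2.583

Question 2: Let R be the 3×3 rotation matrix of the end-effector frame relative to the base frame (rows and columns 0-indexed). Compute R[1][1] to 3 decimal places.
End-effector y-axis (col 1 of R) = (-0.0580,0.4330,-0.8995)
R[1][1] = 0.4330

0.433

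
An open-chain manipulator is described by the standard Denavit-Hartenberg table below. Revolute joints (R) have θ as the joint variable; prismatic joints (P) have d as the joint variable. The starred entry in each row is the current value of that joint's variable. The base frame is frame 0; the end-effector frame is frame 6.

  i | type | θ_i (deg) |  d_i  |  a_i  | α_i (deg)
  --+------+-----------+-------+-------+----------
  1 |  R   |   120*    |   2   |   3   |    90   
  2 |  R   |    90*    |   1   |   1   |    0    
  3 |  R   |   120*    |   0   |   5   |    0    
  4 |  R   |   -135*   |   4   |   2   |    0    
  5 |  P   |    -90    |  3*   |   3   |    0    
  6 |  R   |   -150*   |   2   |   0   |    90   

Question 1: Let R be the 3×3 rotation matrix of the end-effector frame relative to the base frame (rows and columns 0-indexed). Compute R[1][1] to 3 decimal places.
End-effector y-axis (col 1 of R) = (0.8660,0.5000,0.0000)
R[1][1] = 0.5000

0.500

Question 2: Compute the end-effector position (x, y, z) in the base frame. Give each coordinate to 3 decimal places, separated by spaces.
7.618 6.806 1.655

after link 1: o_1 = (-1.5000, 2.5981, 2.0000)
after link 2: o_2 = (-0.6340, 3.0981, 3.0000)
after link 3: o_3 = (1.5311, -0.6519, 0.5000)
after link 4: o_4 = (4.7364, 1.7964, 2.4319)
after link 5: o_5 = (5.8856, 5.8059, 1.6554)
after link 6: o_6 = (7.6176, 6.8059, 1.6554)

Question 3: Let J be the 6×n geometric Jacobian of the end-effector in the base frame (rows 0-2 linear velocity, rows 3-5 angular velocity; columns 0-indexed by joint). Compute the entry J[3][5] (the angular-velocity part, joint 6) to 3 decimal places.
axis z_5 = (0.8660,0.5000,0.0000); lever o_n−o_5 = (1.7321,1.0000,0.0000)
cross product → J_v[:, 5] = (0.0000,-0.0000,-0.0000)
J_ω[:, 5] = z_5
entry J[3][5] = 0.8660

0.866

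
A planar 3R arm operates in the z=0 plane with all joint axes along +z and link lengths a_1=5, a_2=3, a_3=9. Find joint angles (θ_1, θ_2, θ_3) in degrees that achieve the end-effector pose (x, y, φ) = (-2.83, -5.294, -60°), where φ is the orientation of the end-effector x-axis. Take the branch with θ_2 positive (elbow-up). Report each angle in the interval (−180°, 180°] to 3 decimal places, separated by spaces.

149.997 30.003 120.000

wrist centre = target − a_3·(cos φ, sin φ) = (-7.3300, 2.5002)
cos θ_2 = (59.9800−5²−3²)/(2·5·3) = 0.8660; θ_2 = 30.0027° (elbow-up)
β = atan2(2.5002,-7.3300) = 161.1657°; ψ = atan2(1.5001,7.5980) = 11.1686°
θ_1 = β − ψ = 149.9971°
θ_3 = φ − θ_1 − θ_2 = 120.0002° (wrapped to (-180°,180°])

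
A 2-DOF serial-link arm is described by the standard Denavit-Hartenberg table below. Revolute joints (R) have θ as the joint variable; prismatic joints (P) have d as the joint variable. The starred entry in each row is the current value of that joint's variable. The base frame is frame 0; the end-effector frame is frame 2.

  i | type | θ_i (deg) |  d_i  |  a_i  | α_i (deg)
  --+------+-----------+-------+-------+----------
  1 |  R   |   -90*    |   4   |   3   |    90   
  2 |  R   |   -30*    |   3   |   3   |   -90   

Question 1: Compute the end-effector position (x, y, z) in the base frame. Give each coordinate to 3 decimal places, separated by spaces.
-3.000 -5.598 2.500

after link 1: o_1 = (0.0000, -3.0000, 4.0000)
after link 2: o_2 = (-3.0000, -5.5981, 2.5000)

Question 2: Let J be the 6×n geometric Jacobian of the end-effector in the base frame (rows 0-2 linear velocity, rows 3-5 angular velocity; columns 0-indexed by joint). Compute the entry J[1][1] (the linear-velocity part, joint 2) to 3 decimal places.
-1.500

axis z_1 = (-1.0000,-0.0000,0.0000); lever o_n−o_1 = (-3.0000,-2.5981,-1.5000)
cross product → J_v[:, 1] = (0.0000,-1.5000,2.5981)
J_ω[:, 1] = z_1
entry J[1][1] = -1.5000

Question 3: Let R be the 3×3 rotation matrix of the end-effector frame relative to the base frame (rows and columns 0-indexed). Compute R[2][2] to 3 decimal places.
0.866

End-effector z-axis (col 2 of R) = (0.0000,-0.5000,0.8660)
R[2][2] = 0.8660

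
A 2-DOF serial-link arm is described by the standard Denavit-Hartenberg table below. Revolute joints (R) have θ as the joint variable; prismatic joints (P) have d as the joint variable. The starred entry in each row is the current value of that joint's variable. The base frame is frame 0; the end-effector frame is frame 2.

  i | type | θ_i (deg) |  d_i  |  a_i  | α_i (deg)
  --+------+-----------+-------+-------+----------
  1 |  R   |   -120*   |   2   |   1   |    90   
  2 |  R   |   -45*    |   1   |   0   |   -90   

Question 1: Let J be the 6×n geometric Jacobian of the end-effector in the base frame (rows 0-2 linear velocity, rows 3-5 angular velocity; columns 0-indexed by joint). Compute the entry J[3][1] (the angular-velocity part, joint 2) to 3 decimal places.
axis z_1 = (-0.8660,0.5000,0.0000); lever o_n−o_1 = (-0.8660,0.5000,0.0000)
cross product → J_v[:, 1] = (-0.0000,-0.0000,-0.0000)
J_ω[:, 1] = z_1
entry J[3][1] = -0.8660

-0.866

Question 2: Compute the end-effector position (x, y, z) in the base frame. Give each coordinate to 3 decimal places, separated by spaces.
-1.366 -0.366 2.000

after link 1: o_1 = (-0.5000, -0.8660, 2.0000)
after link 2: o_2 = (-1.3660, -0.3660, 2.0000)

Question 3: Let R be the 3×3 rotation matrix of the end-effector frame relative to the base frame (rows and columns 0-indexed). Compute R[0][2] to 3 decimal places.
End-effector z-axis (col 2 of R) = (-0.3536,-0.6124,0.7071)
R[0][2] = -0.3536

-0.354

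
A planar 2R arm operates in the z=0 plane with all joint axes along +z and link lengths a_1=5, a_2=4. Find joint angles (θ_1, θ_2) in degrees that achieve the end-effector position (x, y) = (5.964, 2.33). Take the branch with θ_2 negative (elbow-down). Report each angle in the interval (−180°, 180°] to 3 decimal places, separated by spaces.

60.000 -90.003

cos θ_2 = (40.9982−5²−4²)/(2·5·4) = -0.0000; θ_2 = -90.0026° (elbow-down)
β = atan2(2.3300,5.9640) = 21.3395°; ψ = atan2(-4.0000,4.9998) = -38.6608°
θ_1 = β − ψ = 60.0003°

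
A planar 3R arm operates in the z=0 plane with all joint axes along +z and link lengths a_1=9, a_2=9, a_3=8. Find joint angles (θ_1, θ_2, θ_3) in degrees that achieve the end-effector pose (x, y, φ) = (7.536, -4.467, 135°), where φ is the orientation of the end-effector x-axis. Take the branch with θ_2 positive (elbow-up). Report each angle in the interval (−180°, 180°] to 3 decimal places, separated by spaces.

wrist centre = target − a_3·(cos φ, sin φ) = (13.1929, -10.1239)
cos θ_2 = (276.5438−9²−9²)/(2·9·9) = 0.7071; θ_2 = 45.0037° (elbow-up)
β = atan2(-10.1239,13.1929) = -37.5017°; ψ = atan2(6.3644,15.3635) = 22.5019°
θ_1 = β − ψ = -60.0036°
θ_3 = φ − θ_1 − θ_2 = 149.9998° (wrapped to (-180°,180°])

-60.004 45.004 150.000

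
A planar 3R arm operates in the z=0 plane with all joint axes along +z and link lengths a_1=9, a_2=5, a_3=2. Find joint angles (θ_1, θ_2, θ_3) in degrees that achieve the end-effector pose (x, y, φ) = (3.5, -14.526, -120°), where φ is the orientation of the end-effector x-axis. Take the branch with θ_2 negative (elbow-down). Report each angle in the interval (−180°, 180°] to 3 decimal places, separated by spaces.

-59.996 -30.009 -29.994

wrist centre = target − a_3·(cos φ, sin φ) = (4.5000, -12.7939)
cos θ_2 = (183.9351−9²−5²)/(2·9·5) = 0.8659; θ_2 = -30.0091° (elbow-down)
β = atan2(-12.7939,4.5000) = -70.6218°; ψ = atan2(-2.5007,13.3297) = -10.6253°
θ_1 = β − ψ = -59.9964°
θ_3 = φ − θ_1 − θ_2 = -29.9945° (wrapped to (-180°,180°])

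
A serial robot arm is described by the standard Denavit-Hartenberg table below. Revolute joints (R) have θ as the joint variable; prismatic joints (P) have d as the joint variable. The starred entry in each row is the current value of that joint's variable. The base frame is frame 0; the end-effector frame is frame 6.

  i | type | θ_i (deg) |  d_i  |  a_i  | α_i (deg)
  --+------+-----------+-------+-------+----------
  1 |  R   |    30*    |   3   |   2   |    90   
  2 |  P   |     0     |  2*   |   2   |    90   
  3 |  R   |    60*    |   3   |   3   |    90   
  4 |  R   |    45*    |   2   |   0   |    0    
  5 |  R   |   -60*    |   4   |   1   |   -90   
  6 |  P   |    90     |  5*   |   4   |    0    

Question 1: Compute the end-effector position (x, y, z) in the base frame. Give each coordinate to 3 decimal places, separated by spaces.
10.019 -0.630 -4.571

after link 1: o_1 = (1.7321, 1.0000, 3.0000)
after link 2: o_2 = (4.4641, 0.2679, 3.0000)
after link 3: o_3 = (7.0622, -1.2321, 0.0000)
after link 4: o_4 = (8.0622, 0.5000, 0.0000)
after link 5: o_5 = (10.8987, 3.4811, 0.2588)
after link 6: o_6 = (10.0194, -0.6300, -4.5708)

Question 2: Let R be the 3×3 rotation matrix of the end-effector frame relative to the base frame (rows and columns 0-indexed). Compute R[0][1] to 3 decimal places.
-0.837

End-effector y-axis (col 1 of R) = (-0.8365,0.4830,-0.2588)
R[0][1] = -0.8365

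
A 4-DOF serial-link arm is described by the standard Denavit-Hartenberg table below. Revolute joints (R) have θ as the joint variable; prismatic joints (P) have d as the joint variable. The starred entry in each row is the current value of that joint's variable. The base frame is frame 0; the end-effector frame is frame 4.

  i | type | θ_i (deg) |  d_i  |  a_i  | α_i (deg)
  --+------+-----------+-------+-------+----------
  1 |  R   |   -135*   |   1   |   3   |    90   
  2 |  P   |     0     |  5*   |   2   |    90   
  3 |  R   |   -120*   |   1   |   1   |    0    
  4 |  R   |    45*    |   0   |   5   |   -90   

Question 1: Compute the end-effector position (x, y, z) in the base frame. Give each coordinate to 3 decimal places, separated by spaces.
after link 1: o_1 = (-2.1213, -2.1213, 1.0000)
after link 2: o_2 = (-7.0711, -0.0000, 1.0000)
after link 3: o_3 = (-6.1051, -0.2588, 0.0000)
after link 4: o_4 = (-3.6051, -4.5889, -0.0000)

-3.605 -4.589 -0.000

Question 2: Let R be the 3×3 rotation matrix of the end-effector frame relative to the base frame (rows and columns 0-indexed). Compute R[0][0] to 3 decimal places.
0.500

End-effector x-axis (col 0 of R) = (0.5000,-0.8660,-0.0000)
R[0][0] = 0.5000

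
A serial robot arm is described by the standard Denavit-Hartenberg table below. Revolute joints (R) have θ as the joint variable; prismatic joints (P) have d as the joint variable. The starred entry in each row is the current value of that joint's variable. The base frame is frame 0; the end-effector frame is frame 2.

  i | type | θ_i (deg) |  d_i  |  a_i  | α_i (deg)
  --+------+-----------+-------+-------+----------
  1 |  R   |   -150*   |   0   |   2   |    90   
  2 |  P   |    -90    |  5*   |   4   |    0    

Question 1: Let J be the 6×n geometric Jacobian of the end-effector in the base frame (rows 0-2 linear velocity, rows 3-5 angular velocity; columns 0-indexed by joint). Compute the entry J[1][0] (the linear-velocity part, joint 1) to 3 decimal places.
axis z_0 = ẑ; lever o_n−o_0 = (-4.2321,3.3301,-4.0000)
cross product → J_v[:, 0] = (-3.3301,-4.2321,0.0000)
J_ω[:, 0] = z_0
entry J[1][0] = -4.2321

-4.232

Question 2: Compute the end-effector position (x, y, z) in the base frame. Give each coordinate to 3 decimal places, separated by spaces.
-4.232 3.330 -4.000

after link 1: o_1 = (-1.7321, -1.0000, 0.0000)
after link 2: o_2 = (-4.2321, 3.3301, -4.0000)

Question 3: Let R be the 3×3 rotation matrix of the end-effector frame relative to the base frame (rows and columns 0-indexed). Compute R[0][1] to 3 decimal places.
-0.866

End-effector y-axis (col 1 of R) = (-0.8660,-0.5000,0.0000)
R[0][1] = -0.8660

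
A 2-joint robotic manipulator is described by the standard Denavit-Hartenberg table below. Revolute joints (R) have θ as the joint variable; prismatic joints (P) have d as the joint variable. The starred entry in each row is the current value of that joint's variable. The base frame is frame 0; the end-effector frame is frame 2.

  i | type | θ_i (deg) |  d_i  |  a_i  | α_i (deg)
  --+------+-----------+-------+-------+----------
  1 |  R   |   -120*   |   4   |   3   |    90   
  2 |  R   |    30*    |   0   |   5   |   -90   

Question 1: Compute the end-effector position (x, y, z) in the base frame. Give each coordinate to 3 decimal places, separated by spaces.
after link 1: o_1 = (-1.5000, -2.5981, 4.0000)
after link 2: o_2 = (-3.6651, -6.3481, 6.5000)

-3.665 -6.348 6.500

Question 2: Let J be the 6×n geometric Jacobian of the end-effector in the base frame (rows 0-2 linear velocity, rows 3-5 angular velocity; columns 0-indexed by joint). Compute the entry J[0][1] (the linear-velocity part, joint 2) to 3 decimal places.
axis z_1 = (-0.8660,0.5000,0.0000); lever o_n−o_1 = (-2.1651,-3.7500,2.5000)
cross product → J_v[:, 1] = (1.2500,2.1651,4.3301)
J_ω[:, 1] = z_1
entry J[0][1] = 1.2500

1.250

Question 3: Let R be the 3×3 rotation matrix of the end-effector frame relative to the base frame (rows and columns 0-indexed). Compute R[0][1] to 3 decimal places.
0.866

End-effector y-axis (col 1 of R) = (0.8660,-0.5000,-0.0000)
R[0][1] = 0.8660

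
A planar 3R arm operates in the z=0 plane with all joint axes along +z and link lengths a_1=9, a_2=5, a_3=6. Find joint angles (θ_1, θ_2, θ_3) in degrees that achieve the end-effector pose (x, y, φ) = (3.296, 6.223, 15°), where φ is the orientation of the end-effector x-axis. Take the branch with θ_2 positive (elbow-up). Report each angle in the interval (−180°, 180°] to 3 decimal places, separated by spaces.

89.995 150.000 135.005

wrist centre = target − a_3·(cos φ, sin φ) = (-2.4996, 4.6701)
cos θ_2 = (28.0575−9²−5²)/(2·9·5) = -0.8660; θ_2 = 150.0003° (elbow-up)
β = atan2(4.6701,-2.4996) = 118.1569°; ψ = atan2(2.5000,4.6699) = 28.1621°
θ_1 = β − ψ = 89.9948°
θ_3 = φ − θ_1 − θ_2 = 135.0049° (wrapped to (-180°,180°])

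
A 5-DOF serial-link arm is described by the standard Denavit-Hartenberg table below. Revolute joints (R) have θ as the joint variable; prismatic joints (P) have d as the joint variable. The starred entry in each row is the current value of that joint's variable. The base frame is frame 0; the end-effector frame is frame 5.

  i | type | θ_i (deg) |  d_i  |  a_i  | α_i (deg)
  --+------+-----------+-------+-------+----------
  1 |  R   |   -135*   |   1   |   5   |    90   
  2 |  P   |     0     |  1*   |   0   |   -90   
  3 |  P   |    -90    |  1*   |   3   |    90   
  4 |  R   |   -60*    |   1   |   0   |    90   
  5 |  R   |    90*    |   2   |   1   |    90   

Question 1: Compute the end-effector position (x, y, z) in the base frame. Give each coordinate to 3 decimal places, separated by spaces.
after link 1: o_1 = (-3.5355, -3.5355, 1.0000)
after link 2: o_2 = (-4.2426, -2.8284, 1.0000)
after link 3: o_3 = (-6.3640, -0.7071, 2.0000)
after link 4: o_4 = (-5.6569, -0.0000, 2.0000)
after link 5: o_5 = (-3.7250, -0.5176, 1.0000)

-3.725 -0.518 1.000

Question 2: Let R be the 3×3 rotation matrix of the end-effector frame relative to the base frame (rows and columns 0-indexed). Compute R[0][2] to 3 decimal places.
-0.354

End-effector z-axis (col 2 of R) = (-0.3536,0.3536,-0.8660)
R[0][2] = -0.3536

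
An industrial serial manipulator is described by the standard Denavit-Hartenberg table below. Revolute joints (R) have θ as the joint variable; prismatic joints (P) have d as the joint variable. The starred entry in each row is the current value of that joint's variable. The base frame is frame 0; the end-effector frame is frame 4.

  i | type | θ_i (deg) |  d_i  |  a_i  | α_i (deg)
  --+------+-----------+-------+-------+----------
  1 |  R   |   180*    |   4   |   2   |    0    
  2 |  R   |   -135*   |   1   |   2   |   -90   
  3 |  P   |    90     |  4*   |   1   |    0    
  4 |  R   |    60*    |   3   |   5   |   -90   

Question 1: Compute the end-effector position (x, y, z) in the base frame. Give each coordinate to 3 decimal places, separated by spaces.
after link 1: o_1 = (-2.0000, 0.0000, 4.0000)
after link 2: o_2 = (-0.5858, 1.4142, 5.0000)
after link 3: o_3 = (-3.4142, 4.2426, 4.0000)
after link 4: o_4 = (-8.5974, 3.3021, 1.5000)

-8.597 3.302 1.500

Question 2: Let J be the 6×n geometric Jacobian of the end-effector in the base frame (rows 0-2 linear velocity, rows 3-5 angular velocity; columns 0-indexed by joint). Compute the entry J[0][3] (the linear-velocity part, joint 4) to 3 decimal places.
-1.768

axis z_3 = (-0.7071,0.7071,0.0000); lever o_n−o_3 = (-5.1832,-0.9405,-2.5000)
cross product → J_v[:, 3] = (-1.7678,-1.7678,4.3301)
J_ω[:, 3] = z_3
entry J[0][3] = -1.7678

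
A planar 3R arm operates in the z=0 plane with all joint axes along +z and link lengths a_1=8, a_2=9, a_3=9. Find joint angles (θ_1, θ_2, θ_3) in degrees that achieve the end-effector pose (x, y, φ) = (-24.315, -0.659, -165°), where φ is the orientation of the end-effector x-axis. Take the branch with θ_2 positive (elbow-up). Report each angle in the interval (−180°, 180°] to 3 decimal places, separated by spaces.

150.002 44.998 -0.000

wrist centre = target − a_3·(cos φ, sin φ) = (-15.6217, 1.6704)
cos θ_2 = (246.8266−8²−9²)/(2·8·9) = 0.7071; θ_2 = 44.9982° (elbow-up)
β = atan2(1.6704,-15.6217) = 173.8967°; ψ = atan2(6.3638,14.3642) = 23.8948°
θ_1 = β − ψ = 150.0020°
θ_3 = φ − θ_1 − θ_2 = -0.0001° (wrapped to (-180°,180°])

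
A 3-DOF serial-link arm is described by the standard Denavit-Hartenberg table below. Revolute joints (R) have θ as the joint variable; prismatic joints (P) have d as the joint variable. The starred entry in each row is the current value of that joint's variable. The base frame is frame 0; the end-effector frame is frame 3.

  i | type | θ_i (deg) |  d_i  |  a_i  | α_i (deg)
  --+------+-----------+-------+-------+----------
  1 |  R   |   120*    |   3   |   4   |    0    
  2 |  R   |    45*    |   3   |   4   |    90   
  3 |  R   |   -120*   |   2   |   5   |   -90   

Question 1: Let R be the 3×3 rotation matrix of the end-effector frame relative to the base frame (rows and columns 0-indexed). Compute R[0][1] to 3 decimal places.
-0.259

End-effector y-axis (col 1 of R) = (-0.2588,-0.9659,-0.0000)
R[0][1] = -0.2588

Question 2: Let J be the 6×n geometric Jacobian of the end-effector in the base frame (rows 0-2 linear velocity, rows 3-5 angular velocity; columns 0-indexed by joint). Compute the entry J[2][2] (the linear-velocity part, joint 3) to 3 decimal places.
axis z_2 = (0.2588,0.9659,0.0000); lever o_n−o_2 = (2.9325,1.2848,-4.3301)
cross product → J_v[:, 2] = (-4.1826,1.1207,-2.5000)
J_ω[:, 2] = z_2
entry J[2][2] = -2.5000

-2.500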